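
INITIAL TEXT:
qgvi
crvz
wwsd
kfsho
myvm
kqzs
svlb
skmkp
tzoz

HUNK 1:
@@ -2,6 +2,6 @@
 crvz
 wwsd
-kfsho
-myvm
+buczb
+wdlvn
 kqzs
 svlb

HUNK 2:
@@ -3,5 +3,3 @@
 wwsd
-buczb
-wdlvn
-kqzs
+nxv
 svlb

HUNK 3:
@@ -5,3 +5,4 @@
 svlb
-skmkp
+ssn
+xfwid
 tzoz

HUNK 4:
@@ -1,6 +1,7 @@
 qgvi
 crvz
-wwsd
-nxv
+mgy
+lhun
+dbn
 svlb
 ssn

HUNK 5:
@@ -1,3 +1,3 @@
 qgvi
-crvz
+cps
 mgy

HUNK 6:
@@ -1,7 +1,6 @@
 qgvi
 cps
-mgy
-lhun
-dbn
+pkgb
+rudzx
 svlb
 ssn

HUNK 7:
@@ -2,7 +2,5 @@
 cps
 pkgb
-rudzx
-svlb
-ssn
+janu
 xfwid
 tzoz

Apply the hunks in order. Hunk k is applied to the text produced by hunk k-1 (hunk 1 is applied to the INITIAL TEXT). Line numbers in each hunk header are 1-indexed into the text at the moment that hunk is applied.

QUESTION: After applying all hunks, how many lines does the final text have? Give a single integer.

Answer: 6

Derivation:
Hunk 1: at line 2 remove [kfsho,myvm] add [buczb,wdlvn] -> 9 lines: qgvi crvz wwsd buczb wdlvn kqzs svlb skmkp tzoz
Hunk 2: at line 3 remove [buczb,wdlvn,kqzs] add [nxv] -> 7 lines: qgvi crvz wwsd nxv svlb skmkp tzoz
Hunk 3: at line 5 remove [skmkp] add [ssn,xfwid] -> 8 lines: qgvi crvz wwsd nxv svlb ssn xfwid tzoz
Hunk 4: at line 1 remove [wwsd,nxv] add [mgy,lhun,dbn] -> 9 lines: qgvi crvz mgy lhun dbn svlb ssn xfwid tzoz
Hunk 5: at line 1 remove [crvz] add [cps] -> 9 lines: qgvi cps mgy lhun dbn svlb ssn xfwid tzoz
Hunk 6: at line 1 remove [mgy,lhun,dbn] add [pkgb,rudzx] -> 8 lines: qgvi cps pkgb rudzx svlb ssn xfwid tzoz
Hunk 7: at line 2 remove [rudzx,svlb,ssn] add [janu] -> 6 lines: qgvi cps pkgb janu xfwid tzoz
Final line count: 6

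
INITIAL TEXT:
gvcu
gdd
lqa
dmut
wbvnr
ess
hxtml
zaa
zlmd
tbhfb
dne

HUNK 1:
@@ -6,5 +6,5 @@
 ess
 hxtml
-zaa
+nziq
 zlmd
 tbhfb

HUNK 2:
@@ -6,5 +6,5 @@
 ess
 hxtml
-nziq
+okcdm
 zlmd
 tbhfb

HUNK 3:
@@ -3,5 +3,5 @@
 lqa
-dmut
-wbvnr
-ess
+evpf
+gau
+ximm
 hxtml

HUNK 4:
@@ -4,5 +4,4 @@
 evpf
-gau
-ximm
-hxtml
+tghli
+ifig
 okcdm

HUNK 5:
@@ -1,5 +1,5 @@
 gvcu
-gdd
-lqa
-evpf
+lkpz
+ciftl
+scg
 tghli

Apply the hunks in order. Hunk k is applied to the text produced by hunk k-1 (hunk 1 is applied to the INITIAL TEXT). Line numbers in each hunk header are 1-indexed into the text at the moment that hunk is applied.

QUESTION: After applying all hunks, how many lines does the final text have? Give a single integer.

Answer: 10

Derivation:
Hunk 1: at line 6 remove [zaa] add [nziq] -> 11 lines: gvcu gdd lqa dmut wbvnr ess hxtml nziq zlmd tbhfb dne
Hunk 2: at line 6 remove [nziq] add [okcdm] -> 11 lines: gvcu gdd lqa dmut wbvnr ess hxtml okcdm zlmd tbhfb dne
Hunk 3: at line 3 remove [dmut,wbvnr,ess] add [evpf,gau,ximm] -> 11 lines: gvcu gdd lqa evpf gau ximm hxtml okcdm zlmd tbhfb dne
Hunk 4: at line 4 remove [gau,ximm,hxtml] add [tghli,ifig] -> 10 lines: gvcu gdd lqa evpf tghli ifig okcdm zlmd tbhfb dne
Hunk 5: at line 1 remove [gdd,lqa,evpf] add [lkpz,ciftl,scg] -> 10 lines: gvcu lkpz ciftl scg tghli ifig okcdm zlmd tbhfb dne
Final line count: 10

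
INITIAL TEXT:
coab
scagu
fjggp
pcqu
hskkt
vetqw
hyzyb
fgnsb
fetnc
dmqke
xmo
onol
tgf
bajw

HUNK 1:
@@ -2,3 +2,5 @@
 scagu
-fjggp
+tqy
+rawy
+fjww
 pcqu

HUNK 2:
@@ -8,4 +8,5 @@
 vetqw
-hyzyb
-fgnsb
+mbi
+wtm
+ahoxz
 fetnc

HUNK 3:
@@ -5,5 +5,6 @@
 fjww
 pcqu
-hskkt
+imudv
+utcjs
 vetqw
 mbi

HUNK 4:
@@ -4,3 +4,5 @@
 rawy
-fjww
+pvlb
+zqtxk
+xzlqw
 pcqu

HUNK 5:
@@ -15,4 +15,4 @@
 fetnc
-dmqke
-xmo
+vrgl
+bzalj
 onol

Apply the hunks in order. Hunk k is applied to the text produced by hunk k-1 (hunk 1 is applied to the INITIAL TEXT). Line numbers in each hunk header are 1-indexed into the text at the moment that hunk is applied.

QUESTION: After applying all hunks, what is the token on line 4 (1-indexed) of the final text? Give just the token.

Hunk 1: at line 2 remove [fjggp] add [tqy,rawy,fjww] -> 16 lines: coab scagu tqy rawy fjww pcqu hskkt vetqw hyzyb fgnsb fetnc dmqke xmo onol tgf bajw
Hunk 2: at line 8 remove [hyzyb,fgnsb] add [mbi,wtm,ahoxz] -> 17 lines: coab scagu tqy rawy fjww pcqu hskkt vetqw mbi wtm ahoxz fetnc dmqke xmo onol tgf bajw
Hunk 3: at line 5 remove [hskkt] add [imudv,utcjs] -> 18 lines: coab scagu tqy rawy fjww pcqu imudv utcjs vetqw mbi wtm ahoxz fetnc dmqke xmo onol tgf bajw
Hunk 4: at line 4 remove [fjww] add [pvlb,zqtxk,xzlqw] -> 20 lines: coab scagu tqy rawy pvlb zqtxk xzlqw pcqu imudv utcjs vetqw mbi wtm ahoxz fetnc dmqke xmo onol tgf bajw
Hunk 5: at line 15 remove [dmqke,xmo] add [vrgl,bzalj] -> 20 lines: coab scagu tqy rawy pvlb zqtxk xzlqw pcqu imudv utcjs vetqw mbi wtm ahoxz fetnc vrgl bzalj onol tgf bajw
Final line 4: rawy

Answer: rawy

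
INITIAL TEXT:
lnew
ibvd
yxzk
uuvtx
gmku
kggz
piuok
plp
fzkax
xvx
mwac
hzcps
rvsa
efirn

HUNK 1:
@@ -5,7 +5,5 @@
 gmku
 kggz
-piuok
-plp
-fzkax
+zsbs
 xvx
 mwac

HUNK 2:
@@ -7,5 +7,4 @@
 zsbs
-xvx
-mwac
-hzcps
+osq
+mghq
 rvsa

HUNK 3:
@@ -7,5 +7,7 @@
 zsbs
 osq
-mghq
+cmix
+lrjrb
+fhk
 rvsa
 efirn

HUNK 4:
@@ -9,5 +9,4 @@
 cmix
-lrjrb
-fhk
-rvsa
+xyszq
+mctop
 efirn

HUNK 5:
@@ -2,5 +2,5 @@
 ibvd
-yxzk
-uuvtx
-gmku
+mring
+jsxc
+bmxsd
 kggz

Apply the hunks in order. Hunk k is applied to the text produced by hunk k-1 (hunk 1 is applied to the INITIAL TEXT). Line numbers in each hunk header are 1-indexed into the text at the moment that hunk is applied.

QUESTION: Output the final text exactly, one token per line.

Answer: lnew
ibvd
mring
jsxc
bmxsd
kggz
zsbs
osq
cmix
xyszq
mctop
efirn

Derivation:
Hunk 1: at line 5 remove [piuok,plp,fzkax] add [zsbs] -> 12 lines: lnew ibvd yxzk uuvtx gmku kggz zsbs xvx mwac hzcps rvsa efirn
Hunk 2: at line 7 remove [xvx,mwac,hzcps] add [osq,mghq] -> 11 lines: lnew ibvd yxzk uuvtx gmku kggz zsbs osq mghq rvsa efirn
Hunk 3: at line 7 remove [mghq] add [cmix,lrjrb,fhk] -> 13 lines: lnew ibvd yxzk uuvtx gmku kggz zsbs osq cmix lrjrb fhk rvsa efirn
Hunk 4: at line 9 remove [lrjrb,fhk,rvsa] add [xyszq,mctop] -> 12 lines: lnew ibvd yxzk uuvtx gmku kggz zsbs osq cmix xyszq mctop efirn
Hunk 5: at line 2 remove [yxzk,uuvtx,gmku] add [mring,jsxc,bmxsd] -> 12 lines: lnew ibvd mring jsxc bmxsd kggz zsbs osq cmix xyszq mctop efirn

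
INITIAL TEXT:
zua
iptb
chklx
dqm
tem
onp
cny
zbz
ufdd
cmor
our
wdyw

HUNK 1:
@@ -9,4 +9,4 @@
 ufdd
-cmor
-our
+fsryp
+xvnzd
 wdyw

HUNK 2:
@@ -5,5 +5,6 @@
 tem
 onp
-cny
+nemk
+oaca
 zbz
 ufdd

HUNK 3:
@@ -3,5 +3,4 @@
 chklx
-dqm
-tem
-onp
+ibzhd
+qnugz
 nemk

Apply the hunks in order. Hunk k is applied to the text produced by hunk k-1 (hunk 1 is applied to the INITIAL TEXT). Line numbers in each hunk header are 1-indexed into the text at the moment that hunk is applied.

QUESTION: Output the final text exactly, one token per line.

Hunk 1: at line 9 remove [cmor,our] add [fsryp,xvnzd] -> 12 lines: zua iptb chklx dqm tem onp cny zbz ufdd fsryp xvnzd wdyw
Hunk 2: at line 5 remove [cny] add [nemk,oaca] -> 13 lines: zua iptb chklx dqm tem onp nemk oaca zbz ufdd fsryp xvnzd wdyw
Hunk 3: at line 3 remove [dqm,tem,onp] add [ibzhd,qnugz] -> 12 lines: zua iptb chklx ibzhd qnugz nemk oaca zbz ufdd fsryp xvnzd wdyw

Answer: zua
iptb
chklx
ibzhd
qnugz
nemk
oaca
zbz
ufdd
fsryp
xvnzd
wdyw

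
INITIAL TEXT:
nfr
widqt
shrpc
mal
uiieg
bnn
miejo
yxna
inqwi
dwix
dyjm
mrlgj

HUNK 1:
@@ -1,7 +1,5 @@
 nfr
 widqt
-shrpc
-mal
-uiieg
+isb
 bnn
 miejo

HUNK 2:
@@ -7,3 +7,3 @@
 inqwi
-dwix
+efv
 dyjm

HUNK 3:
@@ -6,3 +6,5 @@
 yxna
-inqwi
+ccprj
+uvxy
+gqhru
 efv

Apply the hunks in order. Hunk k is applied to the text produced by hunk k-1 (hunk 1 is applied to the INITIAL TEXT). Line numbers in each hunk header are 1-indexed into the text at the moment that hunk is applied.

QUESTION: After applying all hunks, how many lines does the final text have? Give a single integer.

Hunk 1: at line 1 remove [shrpc,mal,uiieg] add [isb] -> 10 lines: nfr widqt isb bnn miejo yxna inqwi dwix dyjm mrlgj
Hunk 2: at line 7 remove [dwix] add [efv] -> 10 lines: nfr widqt isb bnn miejo yxna inqwi efv dyjm mrlgj
Hunk 3: at line 6 remove [inqwi] add [ccprj,uvxy,gqhru] -> 12 lines: nfr widqt isb bnn miejo yxna ccprj uvxy gqhru efv dyjm mrlgj
Final line count: 12

Answer: 12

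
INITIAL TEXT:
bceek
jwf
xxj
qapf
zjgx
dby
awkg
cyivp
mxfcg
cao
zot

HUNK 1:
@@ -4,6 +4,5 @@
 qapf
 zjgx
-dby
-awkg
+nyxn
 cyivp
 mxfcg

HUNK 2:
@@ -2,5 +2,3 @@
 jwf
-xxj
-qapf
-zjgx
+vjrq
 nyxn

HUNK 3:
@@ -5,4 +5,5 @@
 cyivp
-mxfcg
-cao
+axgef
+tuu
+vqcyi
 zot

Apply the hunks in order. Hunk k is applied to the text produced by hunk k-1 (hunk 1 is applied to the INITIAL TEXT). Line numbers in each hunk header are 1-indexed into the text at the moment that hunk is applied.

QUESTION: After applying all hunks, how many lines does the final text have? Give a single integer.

Answer: 9

Derivation:
Hunk 1: at line 4 remove [dby,awkg] add [nyxn] -> 10 lines: bceek jwf xxj qapf zjgx nyxn cyivp mxfcg cao zot
Hunk 2: at line 2 remove [xxj,qapf,zjgx] add [vjrq] -> 8 lines: bceek jwf vjrq nyxn cyivp mxfcg cao zot
Hunk 3: at line 5 remove [mxfcg,cao] add [axgef,tuu,vqcyi] -> 9 lines: bceek jwf vjrq nyxn cyivp axgef tuu vqcyi zot
Final line count: 9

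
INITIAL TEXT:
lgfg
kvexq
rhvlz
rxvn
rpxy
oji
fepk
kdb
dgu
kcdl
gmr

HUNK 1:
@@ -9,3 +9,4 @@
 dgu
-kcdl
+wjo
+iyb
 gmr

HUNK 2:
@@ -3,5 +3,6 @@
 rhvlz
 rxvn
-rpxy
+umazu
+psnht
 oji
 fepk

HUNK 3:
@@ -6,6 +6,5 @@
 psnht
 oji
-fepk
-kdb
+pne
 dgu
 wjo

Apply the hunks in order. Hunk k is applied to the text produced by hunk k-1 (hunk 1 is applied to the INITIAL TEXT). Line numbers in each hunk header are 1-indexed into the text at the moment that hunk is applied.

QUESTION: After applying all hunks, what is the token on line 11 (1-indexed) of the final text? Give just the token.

Answer: iyb

Derivation:
Hunk 1: at line 9 remove [kcdl] add [wjo,iyb] -> 12 lines: lgfg kvexq rhvlz rxvn rpxy oji fepk kdb dgu wjo iyb gmr
Hunk 2: at line 3 remove [rpxy] add [umazu,psnht] -> 13 lines: lgfg kvexq rhvlz rxvn umazu psnht oji fepk kdb dgu wjo iyb gmr
Hunk 3: at line 6 remove [fepk,kdb] add [pne] -> 12 lines: lgfg kvexq rhvlz rxvn umazu psnht oji pne dgu wjo iyb gmr
Final line 11: iyb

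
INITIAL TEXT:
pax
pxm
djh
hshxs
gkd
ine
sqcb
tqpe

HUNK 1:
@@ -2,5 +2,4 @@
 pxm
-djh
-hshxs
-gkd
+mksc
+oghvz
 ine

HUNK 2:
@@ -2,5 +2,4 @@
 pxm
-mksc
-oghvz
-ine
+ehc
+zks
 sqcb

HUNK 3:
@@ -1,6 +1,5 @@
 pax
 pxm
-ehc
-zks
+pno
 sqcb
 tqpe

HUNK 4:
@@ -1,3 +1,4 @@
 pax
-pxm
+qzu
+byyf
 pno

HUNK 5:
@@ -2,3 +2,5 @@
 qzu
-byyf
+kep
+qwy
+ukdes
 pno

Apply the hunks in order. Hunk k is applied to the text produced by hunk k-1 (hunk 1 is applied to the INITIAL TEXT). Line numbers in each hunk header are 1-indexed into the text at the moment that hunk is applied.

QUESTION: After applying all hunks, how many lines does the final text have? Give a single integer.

Answer: 8

Derivation:
Hunk 1: at line 2 remove [djh,hshxs,gkd] add [mksc,oghvz] -> 7 lines: pax pxm mksc oghvz ine sqcb tqpe
Hunk 2: at line 2 remove [mksc,oghvz,ine] add [ehc,zks] -> 6 lines: pax pxm ehc zks sqcb tqpe
Hunk 3: at line 1 remove [ehc,zks] add [pno] -> 5 lines: pax pxm pno sqcb tqpe
Hunk 4: at line 1 remove [pxm] add [qzu,byyf] -> 6 lines: pax qzu byyf pno sqcb tqpe
Hunk 5: at line 2 remove [byyf] add [kep,qwy,ukdes] -> 8 lines: pax qzu kep qwy ukdes pno sqcb tqpe
Final line count: 8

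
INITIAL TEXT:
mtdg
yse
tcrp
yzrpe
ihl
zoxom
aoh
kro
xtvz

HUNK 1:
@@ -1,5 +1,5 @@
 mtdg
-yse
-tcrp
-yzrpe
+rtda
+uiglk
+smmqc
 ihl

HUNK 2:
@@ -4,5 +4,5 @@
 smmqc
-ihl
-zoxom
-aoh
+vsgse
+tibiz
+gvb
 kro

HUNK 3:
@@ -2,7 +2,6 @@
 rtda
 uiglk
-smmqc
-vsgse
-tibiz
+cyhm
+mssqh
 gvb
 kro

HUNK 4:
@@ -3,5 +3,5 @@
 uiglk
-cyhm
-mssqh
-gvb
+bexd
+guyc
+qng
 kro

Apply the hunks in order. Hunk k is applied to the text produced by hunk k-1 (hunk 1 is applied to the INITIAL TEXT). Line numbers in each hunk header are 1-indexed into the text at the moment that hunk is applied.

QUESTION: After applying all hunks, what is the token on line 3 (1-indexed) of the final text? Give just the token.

Hunk 1: at line 1 remove [yse,tcrp,yzrpe] add [rtda,uiglk,smmqc] -> 9 lines: mtdg rtda uiglk smmqc ihl zoxom aoh kro xtvz
Hunk 2: at line 4 remove [ihl,zoxom,aoh] add [vsgse,tibiz,gvb] -> 9 lines: mtdg rtda uiglk smmqc vsgse tibiz gvb kro xtvz
Hunk 3: at line 2 remove [smmqc,vsgse,tibiz] add [cyhm,mssqh] -> 8 lines: mtdg rtda uiglk cyhm mssqh gvb kro xtvz
Hunk 4: at line 3 remove [cyhm,mssqh,gvb] add [bexd,guyc,qng] -> 8 lines: mtdg rtda uiglk bexd guyc qng kro xtvz
Final line 3: uiglk

Answer: uiglk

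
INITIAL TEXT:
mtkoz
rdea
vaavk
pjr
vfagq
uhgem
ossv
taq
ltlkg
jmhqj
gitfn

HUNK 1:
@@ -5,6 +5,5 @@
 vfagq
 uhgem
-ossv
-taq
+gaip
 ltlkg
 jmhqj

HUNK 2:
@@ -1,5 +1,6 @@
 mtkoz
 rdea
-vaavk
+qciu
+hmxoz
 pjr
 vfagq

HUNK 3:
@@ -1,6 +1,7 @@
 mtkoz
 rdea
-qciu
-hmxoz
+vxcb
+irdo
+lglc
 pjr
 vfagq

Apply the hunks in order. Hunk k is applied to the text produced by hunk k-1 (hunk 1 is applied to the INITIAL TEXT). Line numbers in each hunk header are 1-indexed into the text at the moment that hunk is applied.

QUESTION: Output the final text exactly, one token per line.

Answer: mtkoz
rdea
vxcb
irdo
lglc
pjr
vfagq
uhgem
gaip
ltlkg
jmhqj
gitfn

Derivation:
Hunk 1: at line 5 remove [ossv,taq] add [gaip] -> 10 lines: mtkoz rdea vaavk pjr vfagq uhgem gaip ltlkg jmhqj gitfn
Hunk 2: at line 1 remove [vaavk] add [qciu,hmxoz] -> 11 lines: mtkoz rdea qciu hmxoz pjr vfagq uhgem gaip ltlkg jmhqj gitfn
Hunk 3: at line 1 remove [qciu,hmxoz] add [vxcb,irdo,lglc] -> 12 lines: mtkoz rdea vxcb irdo lglc pjr vfagq uhgem gaip ltlkg jmhqj gitfn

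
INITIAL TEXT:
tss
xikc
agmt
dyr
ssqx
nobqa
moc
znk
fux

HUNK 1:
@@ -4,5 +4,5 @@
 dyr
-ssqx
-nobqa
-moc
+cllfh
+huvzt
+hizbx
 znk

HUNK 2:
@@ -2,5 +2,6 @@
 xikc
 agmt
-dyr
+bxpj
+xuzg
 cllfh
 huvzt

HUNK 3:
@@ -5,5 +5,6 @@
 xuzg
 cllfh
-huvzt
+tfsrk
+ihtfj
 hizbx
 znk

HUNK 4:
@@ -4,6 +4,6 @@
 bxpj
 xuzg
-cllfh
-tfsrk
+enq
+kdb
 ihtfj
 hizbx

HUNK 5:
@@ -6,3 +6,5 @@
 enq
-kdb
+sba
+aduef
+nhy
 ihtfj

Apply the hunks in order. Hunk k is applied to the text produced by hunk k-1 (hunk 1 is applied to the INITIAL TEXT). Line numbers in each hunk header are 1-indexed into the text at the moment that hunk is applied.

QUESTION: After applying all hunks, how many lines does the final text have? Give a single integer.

Answer: 13

Derivation:
Hunk 1: at line 4 remove [ssqx,nobqa,moc] add [cllfh,huvzt,hizbx] -> 9 lines: tss xikc agmt dyr cllfh huvzt hizbx znk fux
Hunk 2: at line 2 remove [dyr] add [bxpj,xuzg] -> 10 lines: tss xikc agmt bxpj xuzg cllfh huvzt hizbx znk fux
Hunk 3: at line 5 remove [huvzt] add [tfsrk,ihtfj] -> 11 lines: tss xikc agmt bxpj xuzg cllfh tfsrk ihtfj hizbx znk fux
Hunk 4: at line 4 remove [cllfh,tfsrk] add [enq,kdb] -> 11 lines: tss xikc agmt bxpj xuzg enq kdb ihtfj hizbx znk fux
Hunk 5: at line 6 remove [kdb] add [sba,aduef,nhy] -> 13 lines: tss xikc agmt bxpj xuzg enq sba aduef nhy ihtfj hizbx znk fux
Final line count: 13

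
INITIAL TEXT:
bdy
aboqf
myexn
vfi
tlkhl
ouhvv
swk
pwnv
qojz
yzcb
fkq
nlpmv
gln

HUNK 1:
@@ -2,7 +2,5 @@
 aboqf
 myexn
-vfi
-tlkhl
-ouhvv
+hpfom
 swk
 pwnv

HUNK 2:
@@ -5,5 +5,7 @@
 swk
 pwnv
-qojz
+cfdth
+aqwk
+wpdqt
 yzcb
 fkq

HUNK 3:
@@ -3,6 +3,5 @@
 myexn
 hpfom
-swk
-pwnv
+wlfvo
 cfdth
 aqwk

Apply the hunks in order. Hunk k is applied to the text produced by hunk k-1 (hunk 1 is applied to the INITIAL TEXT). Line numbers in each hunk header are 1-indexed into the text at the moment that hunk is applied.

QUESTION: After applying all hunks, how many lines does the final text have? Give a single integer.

Hunk 1: at line 2 remove [vfi,tlkhl,ouhvv] add [hpfom] -> 11 lines: bdy aboqf myexn hpfom swk pwnv qojz yzcb fkq nlpmv gln
Hunk 2: at line 5 remove [qojz] add [cfdth,aqwk,wpdqt] -> 13 lines: bdy aboqf myexn hpfom swk pwnv cfdth aqwk wpdqt yzcb fkq nlpmv gln
Hunk 3: at line 3 remove [swk,pwnv] add [wlfvo] -> 12 lines: bdy aboqf myexn hpfom wlfvo cfdth aqwk wpdqt yzcb fkq nlpmv gln
Final line count: 12

Answer: 12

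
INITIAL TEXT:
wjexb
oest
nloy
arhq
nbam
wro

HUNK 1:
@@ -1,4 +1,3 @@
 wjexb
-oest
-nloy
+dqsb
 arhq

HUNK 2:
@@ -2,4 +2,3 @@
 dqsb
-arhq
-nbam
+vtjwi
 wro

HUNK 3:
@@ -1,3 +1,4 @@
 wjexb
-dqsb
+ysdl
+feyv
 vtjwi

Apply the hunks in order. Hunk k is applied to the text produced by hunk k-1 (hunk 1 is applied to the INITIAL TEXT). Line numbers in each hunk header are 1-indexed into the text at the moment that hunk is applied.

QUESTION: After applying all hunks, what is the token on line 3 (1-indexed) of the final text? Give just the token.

Answer: feyv

Derivation:
Hunk 1: at line 1 remove [oest,nloy] add [dqsb] -> 5 lines: wjexb dqsb arhq nbam wro
Hunk 2: at line 2 remove [arhq,nbam] add [vtjwi] -> 4 lines: wjexb dqsb vtjwi wro
Hunk 3: at line 1 remove [dqsb] add [ysdl,feyv] -> 5 lines: wjexb ysdl feyv vtjwi wro
Final line 3: feyv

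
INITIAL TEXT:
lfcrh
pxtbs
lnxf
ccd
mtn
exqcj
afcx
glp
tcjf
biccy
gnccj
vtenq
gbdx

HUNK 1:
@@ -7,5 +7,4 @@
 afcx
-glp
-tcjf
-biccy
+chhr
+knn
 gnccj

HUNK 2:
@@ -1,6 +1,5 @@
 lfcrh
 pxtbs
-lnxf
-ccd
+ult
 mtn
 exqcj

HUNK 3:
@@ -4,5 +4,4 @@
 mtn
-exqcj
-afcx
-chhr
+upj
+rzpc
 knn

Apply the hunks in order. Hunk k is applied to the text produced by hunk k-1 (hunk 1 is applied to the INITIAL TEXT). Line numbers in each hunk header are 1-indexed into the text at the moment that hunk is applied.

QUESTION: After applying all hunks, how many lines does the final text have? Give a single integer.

Hunk 1: at line 7 remove [glp,tcjf,biccy] add [chhr,knn] -> 12 lines: lfcrh pxtbs lnxf ccd mtn exqcj afcx chhr knn gnccj vtenq gbdx
Hunk 2: at line 1 remove [lnxf,ccd] add [ult] -> 11 lines: lfcrh pxtbs ult mtn exqcj afcx chhr knn gnccj vtenq gbdx
Hunk 3: at line 4 remove [exqcj,afcx,chhr] add [upj,rzpc] -> 10 lines: lfcrh pxtbs ult mtn upj rzpc knn gnccj vtenq gbdx
Final line count: 10

Answer: 10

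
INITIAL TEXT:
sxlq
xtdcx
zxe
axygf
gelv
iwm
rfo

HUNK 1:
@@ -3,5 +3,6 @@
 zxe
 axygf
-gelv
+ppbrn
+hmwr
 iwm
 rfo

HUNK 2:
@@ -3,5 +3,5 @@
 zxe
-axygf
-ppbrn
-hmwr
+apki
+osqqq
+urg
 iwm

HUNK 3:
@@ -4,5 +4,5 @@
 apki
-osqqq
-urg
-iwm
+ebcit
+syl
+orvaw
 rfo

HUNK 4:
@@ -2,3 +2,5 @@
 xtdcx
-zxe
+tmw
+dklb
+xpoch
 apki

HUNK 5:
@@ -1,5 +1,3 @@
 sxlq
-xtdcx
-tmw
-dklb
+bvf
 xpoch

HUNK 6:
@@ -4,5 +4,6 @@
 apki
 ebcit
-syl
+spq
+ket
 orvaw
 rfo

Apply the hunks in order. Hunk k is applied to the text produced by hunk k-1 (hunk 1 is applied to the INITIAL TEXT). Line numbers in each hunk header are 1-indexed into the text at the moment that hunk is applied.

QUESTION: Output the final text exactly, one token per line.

Hunk 1: at line 3 remove [gelv] add [ppbrn,hmwr] -> 8 lines: sxlq xtdcx zxe axygf ppbrn hmwr iwm rfo
Hunk 2: at line 3 remove [axygf,ppbrn,hmwr] add [apki,osqqq,urg] -> 8 lines: sxlq xtdcx zxe apki osqqq urg iwm rfo
Hunk 3: at line 4 remove [osqqq,urg,iwm] add [ebcit,syl,orvaw] -> 8 lines: sxlq xtdcx zxe apki ebcit syl orvaw rfo
Hunk 4: at line 2 remove [zxe] add [tmw,dklb,xpoch] -> 10 lines: sxlq xtdcx tmw dklb xpoch apki ebcit syl orvaw rfo
Hunk 5: at line 1 remove [xtdcx,tmw,dklb] add [bvf] -> 8 lines: sxlq bvf xpoch apki ebcit syl orvaw rfo
Hunk 6: at line 4 remove [syl] add [spq,ket] -> 9 lines: sxlq bvf xpoch apki ebcit spq ket orvaw rfo

Answer: sxlq
bvf
xpoch
apki
ebcit
spq
ket
orvaw
rfo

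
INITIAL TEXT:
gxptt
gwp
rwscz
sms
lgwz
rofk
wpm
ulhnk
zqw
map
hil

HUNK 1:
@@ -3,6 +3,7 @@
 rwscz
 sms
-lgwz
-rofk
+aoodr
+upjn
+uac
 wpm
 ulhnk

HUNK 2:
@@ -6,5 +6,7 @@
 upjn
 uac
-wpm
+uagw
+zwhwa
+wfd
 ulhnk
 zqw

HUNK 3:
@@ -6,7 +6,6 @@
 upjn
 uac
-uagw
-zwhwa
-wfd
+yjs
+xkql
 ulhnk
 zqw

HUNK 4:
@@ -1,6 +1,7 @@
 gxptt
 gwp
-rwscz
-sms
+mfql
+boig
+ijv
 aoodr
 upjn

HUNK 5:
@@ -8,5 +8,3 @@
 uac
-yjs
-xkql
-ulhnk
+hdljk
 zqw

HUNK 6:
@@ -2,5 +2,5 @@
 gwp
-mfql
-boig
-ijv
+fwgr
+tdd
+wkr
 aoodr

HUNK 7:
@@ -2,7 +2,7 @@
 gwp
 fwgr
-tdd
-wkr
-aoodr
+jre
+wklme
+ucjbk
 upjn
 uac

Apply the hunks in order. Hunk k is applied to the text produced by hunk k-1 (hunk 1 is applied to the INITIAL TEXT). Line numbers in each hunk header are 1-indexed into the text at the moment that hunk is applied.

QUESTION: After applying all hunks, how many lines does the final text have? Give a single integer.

Hunk 1: at line 3 remove [lgwz,rofk] add [aoodr,upjn,uac] -> 12 lines: gxptt gwp rwscz sms aoodr upjn uac wpm ulhnk zqw map hil
Hunk 2: at line 6 remove [wpm] add [uagw,zwhwa,wfd] -> 14 lines: gxptt gwp rwscz sms aoodr upjn uac uagw zwhwa wfd ulhnk zqw map hil
Hunk 3: at line 6 remove [uagw,zwhwa,wfd] add [yjs,xkql] -> 13 lines: gxptt gwp rwscz sms aoodr upjn uac yjs xkql ulhnk zqw map hil
Hunk 4: at line 1 remove [rwscz,sms] add [mfql,boig,ijv] -> 14 lines: gxptt gwp mfql boig ijv aoodr upjn uac yjs xkql ulhnk zqw map hil
Hunk 5: at line 8 remove [yjs,xkql,ulhnk] add [hdljk] -> 12 lines: gxptt gwp mfql boig ijv aoodr upjn uac hdljk zqw map hil
Hunk 6: at line 2 remove [mfql,boig,ijv] add [fwgr,tdd,wkr] -> 12 lines: gxptt gwp fwgr tdd wkr aoodr upjn uac hdljk zqw map hil
Hunk 7: at line 2 remove [tdd,wkr,aoodr] add [jre,wklme,ucjbk] -> 12 lines: gxptt gwp fwgr jre wklme ucjbk upjn uac hdljk zqw map hil
Final line count: 12

Answer: 12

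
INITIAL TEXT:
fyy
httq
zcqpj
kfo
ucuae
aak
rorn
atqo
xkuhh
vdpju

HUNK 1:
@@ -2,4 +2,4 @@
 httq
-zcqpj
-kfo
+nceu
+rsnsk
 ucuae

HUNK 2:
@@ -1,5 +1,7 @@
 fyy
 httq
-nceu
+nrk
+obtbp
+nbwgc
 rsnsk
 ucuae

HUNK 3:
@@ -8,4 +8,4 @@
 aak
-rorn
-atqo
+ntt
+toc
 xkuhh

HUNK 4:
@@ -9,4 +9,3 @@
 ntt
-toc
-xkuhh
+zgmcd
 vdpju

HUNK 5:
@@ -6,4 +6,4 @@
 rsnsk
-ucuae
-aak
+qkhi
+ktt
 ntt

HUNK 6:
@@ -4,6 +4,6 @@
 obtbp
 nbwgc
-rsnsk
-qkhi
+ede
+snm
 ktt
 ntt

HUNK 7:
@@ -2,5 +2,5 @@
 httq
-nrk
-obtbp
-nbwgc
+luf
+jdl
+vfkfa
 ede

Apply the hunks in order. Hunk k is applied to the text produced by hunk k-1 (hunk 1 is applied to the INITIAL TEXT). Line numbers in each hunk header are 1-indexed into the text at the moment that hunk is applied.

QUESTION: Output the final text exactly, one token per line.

Hunk 1: at line 2 remove [zcqpj,kfo] add [nceu,rsnsk] -> 10 lines: fyy httq nceu rsnsk ucuae aak rorn atqo xkuhh vdpju
Hunk 2: at line 1 remove [nceu] add [nrk,obtbp,nbwgc] -> 12 lines: fyy httq nrk obtbp nbwgc rsnsk ucuae aak rorn atqo xkuhh vdpju
Hunk 3: at line 8 remove [rorn,atqo] add [ntt,toc] -> 12 lines: fyy httq nrk obtbp nbwgc rsnsk ucuae aak ntt toc xkuhh vdpju
Hunk 4: at line 9 remove [toc,xkuhh] add [zgmcd] -> 11 lines: fyy httq nrk obtbp nbwgc rsnsk ucuae aak ntt zgmcd vdpju
Hunk 5: at line 6 remove [ucuae,aak] add [qkhi,ktt] -> 11 lines: fyy httq nrk obtbp nbwgc rsnsk qkhi ktt ntt zgmcd vdpju
Hunk 6: at line 4 remove [rsnsk,qkhi] add [ede,snm] -> 11 lines: fyy httq nrk obtbp nbwgc ede snm ktt ntt zgmcd vdpju
Hunk 7: at line 2 remove [nrk,obtbp,nbwgc] add [luf,jdl,vfkfa] -> 11 lines: fyy httq luf jdl vfkfa ede snm ktt ntt zgmcd vdpju

Answer: fyy
httq
luf
jdl
vfkfa
ede
snm
ktt
ntt
zgmcd
vdpju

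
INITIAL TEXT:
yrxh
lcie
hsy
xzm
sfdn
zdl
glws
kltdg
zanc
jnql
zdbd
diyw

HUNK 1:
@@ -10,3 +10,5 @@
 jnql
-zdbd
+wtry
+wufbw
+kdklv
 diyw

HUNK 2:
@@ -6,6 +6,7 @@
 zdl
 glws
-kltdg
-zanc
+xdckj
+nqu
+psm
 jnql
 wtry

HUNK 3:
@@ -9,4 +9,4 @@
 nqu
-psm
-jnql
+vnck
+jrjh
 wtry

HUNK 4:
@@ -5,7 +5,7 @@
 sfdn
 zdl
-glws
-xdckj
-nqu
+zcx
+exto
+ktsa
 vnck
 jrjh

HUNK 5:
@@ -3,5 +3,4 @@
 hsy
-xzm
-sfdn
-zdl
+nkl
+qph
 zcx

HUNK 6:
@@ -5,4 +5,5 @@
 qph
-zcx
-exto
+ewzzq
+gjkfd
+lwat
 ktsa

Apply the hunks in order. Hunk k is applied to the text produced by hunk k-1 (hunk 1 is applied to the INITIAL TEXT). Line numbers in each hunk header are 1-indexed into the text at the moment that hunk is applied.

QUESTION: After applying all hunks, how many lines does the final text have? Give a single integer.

Answer: 15

Derivation:
Hunk 1: at line 10 remove [zdbd] add [wtry,wufbw,kdklv] -> 14 lines: yrxh lcie hsy xzm sfdn zdl glws kltdg zanc jnql wtry wufbw kdklv diyw
Hunk 2: at line 6 remove [kltdg,zanc] add [xdckj,nqu,psm] -> 15 lines: yrxh lcie hsy xzm sfdn zdl glws xdckj nqu psm jnql wtry wufbw kdklv diyw
Hunk 3: at line 9 remove [psm,jnql] add [vnck,jrjh] -> 15 lines: yrxh lcie hsy xzm sfdn zdl glws xdckj nqu vnck jrjh wtry wufbw kdklv diyw
Hunk 4: at line 5 remove [glws,xdckj,nqu] add [zcx,exto,ktsa] -> 15 lines: yrxh lcie hsy xzm sfdn zdl zcx exto ktsa vnck jrjh wtry wufbw kdklv diyw
Hunk 5: at line 3 remove [xzm,sfdn,zdl] add [nkl,qph] -> 14 lines: yrxh lcie hsy nkl qph zcx exto ktsa vnck jrjh wtry wufbw kdklv diyw
Hunk 6: at line 5 remove [zcx,exto] add [ewzzq,gjkfd,lwat] -> 15 lines: yrxh lcie hsy nkl qph ewzzq gjkfd lwat ktsa vnck jrjh wtry wufbw kdklv diyw
Final line count: 15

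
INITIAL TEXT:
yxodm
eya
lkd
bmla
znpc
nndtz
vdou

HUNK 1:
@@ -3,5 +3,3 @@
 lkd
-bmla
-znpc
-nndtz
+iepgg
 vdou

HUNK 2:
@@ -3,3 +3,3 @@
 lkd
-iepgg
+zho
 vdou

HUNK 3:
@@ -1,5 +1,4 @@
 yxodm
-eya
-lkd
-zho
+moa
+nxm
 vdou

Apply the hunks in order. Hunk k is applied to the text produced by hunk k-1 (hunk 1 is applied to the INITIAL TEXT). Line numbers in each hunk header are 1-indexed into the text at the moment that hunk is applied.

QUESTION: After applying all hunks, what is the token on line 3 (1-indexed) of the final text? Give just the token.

Answer: nxm

Derivation:
Hunk 1: at line 3 remove [bmla,znpc,nndtz] add [iepgg] -> 5 lines: yxodm eya lkd iepgg vdou
Hunk 2: at line 3 remove [iepgg] add [zho] -> 5 lines: yxodm eya lkd zho vdou
Hunk 3: at line 1 remove [eya,lkd,zho] add [moa,nxm] -> 4 lines: yxodm moa nxm vdou
Final line 3: nxm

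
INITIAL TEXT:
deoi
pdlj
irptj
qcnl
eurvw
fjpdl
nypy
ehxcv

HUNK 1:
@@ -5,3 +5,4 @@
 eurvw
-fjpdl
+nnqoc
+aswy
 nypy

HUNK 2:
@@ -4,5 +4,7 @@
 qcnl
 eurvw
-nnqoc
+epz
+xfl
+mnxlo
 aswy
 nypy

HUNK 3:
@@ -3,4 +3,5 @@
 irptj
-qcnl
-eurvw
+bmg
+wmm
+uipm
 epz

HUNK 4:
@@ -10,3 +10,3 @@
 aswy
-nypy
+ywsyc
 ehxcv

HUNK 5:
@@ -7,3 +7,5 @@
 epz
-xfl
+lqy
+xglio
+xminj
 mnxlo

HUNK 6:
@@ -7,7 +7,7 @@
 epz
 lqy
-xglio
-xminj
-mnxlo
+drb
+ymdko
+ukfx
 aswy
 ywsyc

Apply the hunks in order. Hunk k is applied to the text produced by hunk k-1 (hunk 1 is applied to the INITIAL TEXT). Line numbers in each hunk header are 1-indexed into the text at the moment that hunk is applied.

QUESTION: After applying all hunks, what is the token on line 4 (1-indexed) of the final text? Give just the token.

Hunk 1: at line 5 remove [fjpdl] add [nnqoc,aswy] -> 9 lines: deoi pdlj irptj qcnl eurvw nnqoc aswy nypy ehxcv
Hunk 2: at line 4 remove [nnqoc] add [epz,xfl,mnxlo] -> 11 lines: deoi pdlj irptj qcnl eurvw epz xfl mnxlo aswy nypy ehxcv
Hunk 3: at line 3 remove [qcnl,eurvw] add [bmg,wmm,uipm] -> 12 lines: deoi pdlj irptj bmg wmm uipm epz xfl mnxlo aswy nypy ehxcv
Hunk 4: at line 10 remove [nypy] add [ywsyc] -> 12 lines: deoi pdlj irptj bmg wmm uipm epz xfl mnxlo aswy ywsyc ehxcv
Hunk 5: at line 7 remove [xfl] add [lqy,xglio,xminj] -> 14 lines: deoi pdlj irptj bmg wmm uipm epz lqy xglio xminj mnxlo aswy ywsyc ehxcv
Hunk 6: at line 7 remove [xglio,xminj,mnxlo] add [drb,ymdko,ukfx] -> 14 lines: deoi pdlj irptj bmg wmm uipm epz lqy drb ymdko ukfx aswy ywsyc ehxcv
Final line 4: bmg

Answer: bmg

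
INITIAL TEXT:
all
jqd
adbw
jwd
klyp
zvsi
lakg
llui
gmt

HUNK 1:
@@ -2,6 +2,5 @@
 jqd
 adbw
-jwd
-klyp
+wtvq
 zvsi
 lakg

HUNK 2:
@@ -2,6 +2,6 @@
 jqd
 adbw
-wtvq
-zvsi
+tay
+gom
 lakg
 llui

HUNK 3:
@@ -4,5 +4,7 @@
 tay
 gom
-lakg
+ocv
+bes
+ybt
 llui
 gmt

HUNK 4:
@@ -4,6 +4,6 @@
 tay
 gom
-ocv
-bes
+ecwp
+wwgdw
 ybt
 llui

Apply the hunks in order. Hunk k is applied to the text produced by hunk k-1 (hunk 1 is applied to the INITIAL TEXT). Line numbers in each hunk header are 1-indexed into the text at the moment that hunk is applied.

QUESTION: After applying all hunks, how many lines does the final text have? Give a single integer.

Answer: 10

Derivation:
Hunk 1: at line 2 remove [jwd,klyp] add [wtvq] -> 8 lines: all jqd adbw wtvq zvsi lakg llui gmt
Hunk 2: at line 2 remove [wtvq,zvsi] add [tay,gom] -> 8 lines: all jqd adbw tay gom lakg llui gmt
Hunk 3: at line 4 remove [lakg] add [ocv,bes,ybt] -> 10 lines: all jqd adbw tay gom ocv bes ybt llui gmt
Hunk 4: at line 4 remove [ocv,bes] add [ecwp,wwgdw] -> 10 lines: all jqd adbw tay gom ecwp wwgdw ybt llui gmt
Final line count: 10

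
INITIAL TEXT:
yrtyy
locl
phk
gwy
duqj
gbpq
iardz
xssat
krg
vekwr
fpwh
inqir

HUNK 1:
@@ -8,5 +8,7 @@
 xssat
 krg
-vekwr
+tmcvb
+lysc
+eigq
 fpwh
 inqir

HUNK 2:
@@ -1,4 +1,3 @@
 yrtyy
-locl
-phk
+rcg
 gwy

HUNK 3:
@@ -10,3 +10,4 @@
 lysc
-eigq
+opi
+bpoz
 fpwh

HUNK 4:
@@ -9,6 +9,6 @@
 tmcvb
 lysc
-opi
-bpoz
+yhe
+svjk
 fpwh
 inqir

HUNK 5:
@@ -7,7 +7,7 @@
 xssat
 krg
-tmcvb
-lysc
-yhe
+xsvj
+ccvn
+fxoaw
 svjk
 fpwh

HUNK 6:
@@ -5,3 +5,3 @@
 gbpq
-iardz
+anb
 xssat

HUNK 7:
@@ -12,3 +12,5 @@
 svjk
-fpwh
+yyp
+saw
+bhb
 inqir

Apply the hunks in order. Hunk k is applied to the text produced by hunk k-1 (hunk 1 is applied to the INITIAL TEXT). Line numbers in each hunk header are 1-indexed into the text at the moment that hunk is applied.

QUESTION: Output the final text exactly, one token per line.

Answer: yrtyy
rcg
gwy
duqj
gbpq
anb
xssat
krg
xsvj
ccvn
fxoaw
svjk
yyp
saw
bhb
inqir

Derivation:
Hunk 1: at line 8 remove [vekwr] add [tmcvb,lysc,eigq] -> 14 lines: yrtyy locl phk gwy duqj gbpq iardz xssat krg tmcvb lysc eigq fpwh inqir
Hunk 2: at line 1 remove [locl,phk] add [rcg] -> 13 lines: yrtyy rcg gwy duqj gbpq iardz xssat krg tmcvb lysc eigq fpwh inqir
Hunk 3: at line 10 remove [eigq] add [opi,bpoz] -> 14 lines: yrtyy rcg gwy duqj gbpq iardz xssat krg tmcvb lysc opi bpoz fpwh inqir
Hunk 4: at line 9 remove [opi,bpoz] add [yhe,svjk] -> 14 lines: yrtyy rcg gwy duqj gbpq iardz xssat krg tmcvb lysc yhe svjk fpwh inqir
Hunk 5: at line 7 remove [tmcvb,lysc,yhe] add [xsvj,ccvn,fxoaw] -> 14 lines: yrtyy rcg gwy duqj gbpq iardz xssat krg xsvj ccvn fxoaw svjk fpwh inqir
Hunk 6: at line 5 remove [iardz] add [anb] -> 14 lines: yrtyy rcg gwy duqj gbpq anb xssat krg xsvj ccvn fxoaw svjk fpwh inqir
Hunk 7: at line 12 remove [fpwh] add [yyp,saw,bhb] -> 16 lines: yrtyy rcg gwy duqj gbpq anb xssat krg xsvj ccvn fxoaw svjk yyp saw bhb inqir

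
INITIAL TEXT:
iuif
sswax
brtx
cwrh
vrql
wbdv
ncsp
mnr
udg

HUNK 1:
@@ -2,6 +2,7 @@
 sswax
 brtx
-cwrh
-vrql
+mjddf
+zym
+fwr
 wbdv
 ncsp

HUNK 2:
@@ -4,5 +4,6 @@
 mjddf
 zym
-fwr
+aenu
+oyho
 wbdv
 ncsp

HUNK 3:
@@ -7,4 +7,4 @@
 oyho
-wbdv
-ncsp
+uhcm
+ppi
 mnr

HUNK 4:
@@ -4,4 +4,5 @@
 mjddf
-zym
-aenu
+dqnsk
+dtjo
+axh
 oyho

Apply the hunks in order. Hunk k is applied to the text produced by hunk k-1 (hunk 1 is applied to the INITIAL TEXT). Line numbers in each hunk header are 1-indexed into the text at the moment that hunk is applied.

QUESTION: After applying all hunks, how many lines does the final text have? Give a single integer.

Hunk 1: at line 2 remove [cwrh,vrql] add [mjddf,zym,fwr] -> 10 lines: iuif sswax brtx mjddf zym fwr wbdv ncsp mnr udg
Hunk 2: at line 4 remove [fwr] add [aenu,oyho] -> 11 lines: iuif sswax brtx mjddf zym aenu oyho wbdv ncsp mnr udg
Hunk 3: at line 7 remove [wbdv,ncsp] add [uhcm,ppi] -> 11 lines: iuif sswax brtx mjddf zym aenu oyho uhcm ppi mnr udg
Hunk 4: at line 4 remove [zym,aenu] add [dqnsk,dtjo,axh] -> 12 lines: iuif sswax brtx mjddf dqnsk dtjo axh oyho uhcm ppi mnr udg
Final line count: 12

Answer: 12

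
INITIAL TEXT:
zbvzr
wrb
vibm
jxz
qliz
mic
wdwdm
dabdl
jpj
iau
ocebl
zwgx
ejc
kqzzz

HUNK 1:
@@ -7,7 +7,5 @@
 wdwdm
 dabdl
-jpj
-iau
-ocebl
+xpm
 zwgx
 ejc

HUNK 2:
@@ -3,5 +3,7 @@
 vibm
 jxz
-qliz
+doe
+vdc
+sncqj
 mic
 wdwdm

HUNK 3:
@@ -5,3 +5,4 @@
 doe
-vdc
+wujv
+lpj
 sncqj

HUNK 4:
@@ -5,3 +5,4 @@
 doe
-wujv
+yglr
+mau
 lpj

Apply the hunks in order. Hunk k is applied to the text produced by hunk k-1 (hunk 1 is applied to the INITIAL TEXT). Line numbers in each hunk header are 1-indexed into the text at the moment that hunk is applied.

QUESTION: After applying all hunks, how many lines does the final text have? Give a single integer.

Answer: 16

Derivation:
Hunk 1: at line 7 remove [jpj,iau,ocebl] add [xpm] -> 12 lines: zbvzr wrb vibm jxz qliz mic wdwdm dabdl xpm zwgx ejc kqzzz
Hunk 2: at line 3 remove [qliz] add [doe,vdc,sncqj] -> 14 lines: zbvzr wrb vibm jxz doe vdc sncqj mic wdwdm dabdl xpm zwgx ejc kqzzz
Hunk 3: at line 5 remove [vdc] add [wujv,lpj] -> 15 lines: zbvzr wrb vibm jxz doe wujv lpj sncqj mic wdwdm dabdl xpm zwgx ejc kqzzz
Hunk 4: at line 5 remove [wujv] add [yglr,mau] -> 16 lines: zbvzr wrb vibm jxz doe yglr mau lpj sncqj mic wdwdm dabdl xpm zwgx ejc kqzzz
Final line count: 16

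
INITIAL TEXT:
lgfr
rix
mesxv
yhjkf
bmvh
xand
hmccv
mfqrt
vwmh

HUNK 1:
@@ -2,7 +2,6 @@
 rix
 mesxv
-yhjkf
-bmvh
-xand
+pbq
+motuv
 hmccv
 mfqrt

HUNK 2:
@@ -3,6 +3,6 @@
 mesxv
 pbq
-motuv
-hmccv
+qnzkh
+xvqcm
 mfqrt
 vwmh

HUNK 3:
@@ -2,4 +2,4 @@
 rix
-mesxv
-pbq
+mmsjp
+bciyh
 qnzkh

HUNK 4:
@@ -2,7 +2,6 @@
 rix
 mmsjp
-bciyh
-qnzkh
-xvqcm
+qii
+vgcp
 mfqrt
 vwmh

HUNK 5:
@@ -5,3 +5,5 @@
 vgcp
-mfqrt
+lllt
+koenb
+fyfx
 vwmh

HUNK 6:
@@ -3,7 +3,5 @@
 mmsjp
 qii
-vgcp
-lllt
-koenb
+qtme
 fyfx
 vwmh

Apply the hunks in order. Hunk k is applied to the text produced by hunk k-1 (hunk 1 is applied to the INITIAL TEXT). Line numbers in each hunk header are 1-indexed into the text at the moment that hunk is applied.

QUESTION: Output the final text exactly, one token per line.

Answer: lgfr
rix
mmsjp
qii
qtme
fyfx
vwmh

Derivation:
Hunk 1: at line 2 remove [yhjkf,bmvh,xand] add [pbq,motuv] -> 8 lines: lgfr rix mesxv pbq motuv hmccv mfqrt vwmh
Hunk 2: at line 3 remove [motuv,hmccv] add [qnzkh,xvqcm] -> 8 lines: lgfr rix mesxv pbq qnzkh xvqcm mfqrt vwmh
Hunk 3: at line 2 remove [mesxv,pbq] add [mmsjp,bciyh] -> 8 lines: lgfr rix mmsjp bciyh qnzkh xvqcm mfqrt vwmh
Hunk 4: at line 2 remove [bciyh,qnzkh,xvqcm] add [qii,vgcp] -> 7 lines: lgfr rix mmsjp qii vgcp mfqrt vwmh
Hunk 5: at line 5 remove [mfqrt] add [lllt,koenb,fyfx] -> 9 lines: lgfr rix mmsjp qii vgcp lllt koenb fyfx vwmh
Hunk 6: at line 3 remove [vgcp,lllt,koenb] add [qtme] -> 7 lines: lgfr rix mmsjp qii qtme fyfx vwmh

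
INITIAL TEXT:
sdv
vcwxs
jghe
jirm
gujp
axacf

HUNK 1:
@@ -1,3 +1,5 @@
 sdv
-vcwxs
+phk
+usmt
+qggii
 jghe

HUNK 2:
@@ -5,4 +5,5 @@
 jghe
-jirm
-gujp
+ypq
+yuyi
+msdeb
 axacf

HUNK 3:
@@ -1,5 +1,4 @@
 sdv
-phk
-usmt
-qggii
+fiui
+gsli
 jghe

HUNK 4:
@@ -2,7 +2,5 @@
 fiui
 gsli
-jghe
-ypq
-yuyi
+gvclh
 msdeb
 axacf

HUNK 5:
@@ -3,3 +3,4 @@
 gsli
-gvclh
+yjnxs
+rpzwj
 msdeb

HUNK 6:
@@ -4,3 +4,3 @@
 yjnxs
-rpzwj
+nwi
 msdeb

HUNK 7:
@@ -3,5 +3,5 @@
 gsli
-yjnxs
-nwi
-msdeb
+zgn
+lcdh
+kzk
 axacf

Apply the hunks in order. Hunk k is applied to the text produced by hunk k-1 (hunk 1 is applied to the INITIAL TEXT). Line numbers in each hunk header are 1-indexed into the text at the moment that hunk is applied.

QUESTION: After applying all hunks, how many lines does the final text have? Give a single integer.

Answer: 7

Derivation:
Hunk 1: at line 1 remove [vcwxs] add [phk,usmt,qggii] -> 8 lines: sdv phk usmt qggii jghe jirm gujp axacf
Hunk 2: at line 5 remove [jirm,gujp] add [ypq,yuyi,msdeb] -> 9 lines: sdv phk usmt qggii jghe ypq yuyi msdeb axacf
Hunk 3: at line 1 remove [phk,usmt,qggii] add [fiui,gsli] -> 8 lines: sdv fiui gsli jghe ypq yuyi msdeb axacf
Hunk 4: at line 2 remove [jghe,ypq,yuyi] add [gvclh] -> 6 lines: sdv fiui gsli gvclh msdeb axacf
Hunk 5: at line 3 remove [gvclh] add [yjnxs,rpzwj] -> 7 lines: sdv fiui gsli yjnxs rpzwj msdeb axacf
Hunk 6: at line 4 remove [rpzwj] add [nwi] -> 7 lines: sdv fiui gsli yjnxs nwi msdeb axacf
Hunk 7: at line 3 remove [yjnxs,nwi,msdeb] add [zgn,lcdh,kzk] -> 7 lines: sdv fiui gsli zgn lcdh kzk axacf
Final line count: 7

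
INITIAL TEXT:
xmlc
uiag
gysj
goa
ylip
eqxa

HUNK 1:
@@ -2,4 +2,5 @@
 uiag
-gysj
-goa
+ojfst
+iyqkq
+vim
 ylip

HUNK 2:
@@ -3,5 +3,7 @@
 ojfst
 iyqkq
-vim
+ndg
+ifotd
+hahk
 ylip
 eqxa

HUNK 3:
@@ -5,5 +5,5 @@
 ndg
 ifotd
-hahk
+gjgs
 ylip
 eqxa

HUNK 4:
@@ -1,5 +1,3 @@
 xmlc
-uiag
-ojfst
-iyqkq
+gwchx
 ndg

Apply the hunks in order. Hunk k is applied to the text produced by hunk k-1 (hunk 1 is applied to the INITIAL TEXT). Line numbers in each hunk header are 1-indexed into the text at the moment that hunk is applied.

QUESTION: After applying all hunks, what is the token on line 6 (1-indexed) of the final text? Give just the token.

Answer: ylip

Derivation:
Hunk 1: at line 2 remove [gysj,goa] add [ojfst,iyqkq,vim] -> 7 lines: xmlc uiag ojfst iyqkq vim ylip eqxa
Hunk 2: at line 3 remove [vim] add [ndg,ifotd,hahk] -> 9 lines: xmlc uiag ojfst iyqkq ndg ifotd hahk ylip eqxa
Hunk 3: at line 5 remove [hahk] add [gjgs] -> 9 lines: xmlc uiag ojfst iyqkq ndg ifotd gjgs ylip eqxa
Hunk 4: at line 1 remove [uiag,ojfst,iyqkq] add [gwchx] -> 7 lines: xmlc gwchx ndg ifotd gjgs ylip eqxa
Final line 6: ylip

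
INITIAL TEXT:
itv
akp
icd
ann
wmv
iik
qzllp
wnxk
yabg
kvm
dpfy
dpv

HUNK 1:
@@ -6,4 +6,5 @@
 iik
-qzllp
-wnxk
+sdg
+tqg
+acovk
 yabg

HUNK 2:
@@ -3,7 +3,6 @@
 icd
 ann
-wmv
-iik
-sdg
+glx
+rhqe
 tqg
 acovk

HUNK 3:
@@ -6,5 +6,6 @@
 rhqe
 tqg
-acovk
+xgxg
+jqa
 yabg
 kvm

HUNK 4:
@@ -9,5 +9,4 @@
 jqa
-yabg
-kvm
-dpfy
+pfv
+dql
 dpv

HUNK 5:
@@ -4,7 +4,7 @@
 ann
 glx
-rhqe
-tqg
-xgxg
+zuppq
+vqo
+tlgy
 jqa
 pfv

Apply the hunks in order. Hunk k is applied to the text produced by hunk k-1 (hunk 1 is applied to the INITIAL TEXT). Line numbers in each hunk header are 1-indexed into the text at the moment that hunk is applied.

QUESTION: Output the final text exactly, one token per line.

Answer: itv
akp
icd
ann
glx
zuppq
vqo
tlgy
jqa
pfv
dql
dpv

Derivation:
Hunk 1: at line 6 remove [qzllp,wnxk] add [sdg,tqg,acovk] -> 13 lines: itv akp icd ann wmv iik sdg tqg acovk yabg kvm dpfy dpv
Hunk 2: at line 3 remove [wmv,iik,sdg] add [glx,rhqe] -> 12 lines: itv akp icd ann glx rhqe tqg acovk yabg kvm dpfy dpv
Hunk 3: at line 6 remove [acovk] add [xgxg,jqa] -> 13 lines: itv akp icd ann glx rhqe tqg xgxg jqa yabg kvm dpfy dpv
Hunk 4: at line 9 remove [yabg,kvm,dpfy] add [pfv,dql] -> 12 lines: itv akp icd ann glx rhqe tqg xgxg jqa pfv dql dpv
Hunk 5: at line 4 remove [rhqe,tqg,xgxg] add [zuppq,vqo,tlgy] -> 12 lines: itv akp icd ann glx zuppq vqo tlgy jqa pfv dql dpv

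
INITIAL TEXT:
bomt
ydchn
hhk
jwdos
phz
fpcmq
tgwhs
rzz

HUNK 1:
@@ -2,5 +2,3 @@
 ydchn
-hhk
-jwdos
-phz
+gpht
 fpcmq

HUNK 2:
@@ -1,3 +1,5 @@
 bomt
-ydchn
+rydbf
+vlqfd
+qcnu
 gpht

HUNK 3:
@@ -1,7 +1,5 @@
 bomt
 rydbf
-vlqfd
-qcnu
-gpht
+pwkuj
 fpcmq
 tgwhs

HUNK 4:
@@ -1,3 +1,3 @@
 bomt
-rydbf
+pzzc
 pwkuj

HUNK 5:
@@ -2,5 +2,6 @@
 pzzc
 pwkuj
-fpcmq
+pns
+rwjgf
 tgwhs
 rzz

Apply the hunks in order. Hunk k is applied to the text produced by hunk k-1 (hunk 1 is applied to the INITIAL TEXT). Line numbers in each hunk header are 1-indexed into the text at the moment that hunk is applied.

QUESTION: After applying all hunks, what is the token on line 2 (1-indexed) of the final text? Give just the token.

Answer: pzzc

Derivation:
Hunk 1: at line 2 remove [hhk,jwdos,phz] add [gpht] -> 6 lines: bomt ydchn gpht fpcmq tgwhs rzz
Hunk 2: at line 1 remove [ydchn] add [rydbf,vlqfd,qcnu] -> 8 lines: bomt rydbf vlqfd qcnu gpht fpcmq tgwhs rzz
Hunk 3: at line 1 remove [vlqfd,qcnu,gpht] add [pwkuj] -> 6 lines: bomt rydbf pwkuj fpcmq tgwhs rzz
Hunk 4: at line 1 remove [rydbf] add [pzzc] -> 6 lines: bomt pzzc pwkuj fpcmq tgwhs rzz
Hunk 5: at line 2 remove [fpcmq] add [pns,rwjgf] -> 7 lines: bomt pzzc pwkuj pns rwjgf tgwhs rzz
Final line 2: pzzc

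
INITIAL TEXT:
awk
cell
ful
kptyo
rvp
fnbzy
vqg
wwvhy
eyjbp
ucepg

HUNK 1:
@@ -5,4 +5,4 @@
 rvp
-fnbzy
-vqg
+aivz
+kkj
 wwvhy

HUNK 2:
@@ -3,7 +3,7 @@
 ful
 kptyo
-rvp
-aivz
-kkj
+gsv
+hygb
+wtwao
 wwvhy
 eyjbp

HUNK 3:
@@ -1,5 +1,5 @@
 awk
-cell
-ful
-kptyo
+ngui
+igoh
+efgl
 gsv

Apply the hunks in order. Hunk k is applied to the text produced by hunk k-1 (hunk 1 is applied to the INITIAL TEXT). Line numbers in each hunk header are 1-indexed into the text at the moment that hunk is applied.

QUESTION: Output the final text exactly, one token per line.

Hunk 1: at line 5 remove [fnbzy,vqg] add [aivz,kkj] -> 10 lines: awk cell ful kptyo rvp aivz kkj wwvhy eyjbp ucepg
Hunk 2: at line 3 remove [rvp,aivz,kkj] add [gsv,hygb,wtwao] -> 10 lines: awk cell ful kptyo gsv hygb wtwao wwvhy eyjbp ucepg
Hunk 3: at line 1 remove [cell,ful,kptyo] add [ngui,igoh,efgl] -> 10 lines: awk ngui igoh efgl gsv hygb wtwao wwvhy eyjbp ucepg

Answer: awk
ngui
igoh
efgl
gsv
hygb
wtwao
wwvhy
eyjbp
ucepg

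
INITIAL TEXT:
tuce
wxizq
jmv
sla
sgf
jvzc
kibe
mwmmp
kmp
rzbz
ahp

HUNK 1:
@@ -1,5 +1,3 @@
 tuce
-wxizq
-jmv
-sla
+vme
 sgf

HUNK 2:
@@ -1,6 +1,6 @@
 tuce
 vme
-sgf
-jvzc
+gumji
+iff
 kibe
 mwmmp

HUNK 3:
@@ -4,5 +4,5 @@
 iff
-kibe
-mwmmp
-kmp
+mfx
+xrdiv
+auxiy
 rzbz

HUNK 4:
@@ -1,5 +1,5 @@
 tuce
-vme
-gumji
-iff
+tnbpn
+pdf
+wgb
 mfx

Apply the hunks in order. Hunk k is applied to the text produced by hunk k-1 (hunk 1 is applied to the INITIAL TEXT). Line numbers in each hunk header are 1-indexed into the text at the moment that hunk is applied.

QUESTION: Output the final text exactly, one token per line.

Hunk 1: at line 1 remove [wxizq,jmv,sla] add [vme] -> 9 lines: tuce vme sgf jvzc kibe mwmmp kmp rzbz ahp
Hunk 2: at line 1 remove [sgf,jvzc] add [gumji,iff] -> 9 lines: tuce vme gumji iff kibe mwmmp kmp rzbz ahp
Hunk 3: at line 4 remove [kibe,mwmmp,kmp] add [mfx,xrdiv,auxiy] -> 9 lines: tuce vme gumji iff mfx xrdiv auxiy rzbz ahp
Hunk 4: at line 1 remove [vme,gumji,iff] add [tnbpn,pdf,wgb] -> 9 lines: tuce tnbpn pdf wgb mfx xrdiv auxiy rzbz ahp

Answer: tuce
tnbpn
pdf
wgb
mfx
xrdiv
auxiy
rzbz
ahp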